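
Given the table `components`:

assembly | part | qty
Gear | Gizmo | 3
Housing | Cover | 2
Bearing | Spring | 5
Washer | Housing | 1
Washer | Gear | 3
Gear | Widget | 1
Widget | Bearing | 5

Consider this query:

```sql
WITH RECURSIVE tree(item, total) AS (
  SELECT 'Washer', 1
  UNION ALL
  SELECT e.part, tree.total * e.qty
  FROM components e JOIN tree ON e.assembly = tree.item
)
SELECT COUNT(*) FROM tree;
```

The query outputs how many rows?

8

Base: (Washer, total=1).
Iteration 1: components of {Washer} -> Gear = 1*3 = 3, Housing = 1*1 = 1.
Iteration 2: components of {Gear,Housing} -> Cover = 1*2 = 2, Gizmo = 3*3 = 9, Widget = 3*1 = 3.
Iteration 3: components of {Cover,Gizmo,Widget} -> Bearing = 3*5 = 15.
Iteration 4: components of {Bearing} -> Spring = 15*5 = 75.
Iteration 5: no further components; recursion stops.
Total rows emitted: 8.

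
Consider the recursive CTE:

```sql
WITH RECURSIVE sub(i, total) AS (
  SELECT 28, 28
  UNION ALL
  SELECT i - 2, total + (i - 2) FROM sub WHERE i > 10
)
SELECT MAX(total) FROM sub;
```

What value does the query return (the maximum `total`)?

190

Base: i=28, total=28.
Iteration 1: 28 > 10 holds -> i = 28 - 2 = 26, total = 28 + 26 = 54.
Iteration 2: 26 > 10 holds -> i = 26 - 2 = 24, total = 54 + 24 = 78.
Iteration 3: 24 > 10 holds -> i = 24 - 2 = 22, total = 78 + 22 = 100.
Iteration 4: 22 > 10 holds -> i = 22 - 2 = 20, total = 100 + 20 = 120.
Iteration 5: 20 > 10 holds -> i = 20 - 2 = 18, total = 120 + 18 = 138.
Iteration 6: 18 > 10 holds -> i = 18 - 2 = 16, total = 138 + 16 = 154.
Iteration 7: 16 > 10 holds -> i = 16 - 2 = 14, total = 154 + 14 = 168.
Iteration 8: 14 > 10 holds -> i = 14 - 2 = 12, total = 168 + 12 = 180.
Iteration 9: 12 > 10 holds -> i = 12 - 2 = 10, total = 180 + 10 = 190.
Iteration 10: 10 > 10 fails; recursion stops.
total values: 28, 54, 78, 100, 120, 138, 154, 168, 180, 190; the maximum is 190.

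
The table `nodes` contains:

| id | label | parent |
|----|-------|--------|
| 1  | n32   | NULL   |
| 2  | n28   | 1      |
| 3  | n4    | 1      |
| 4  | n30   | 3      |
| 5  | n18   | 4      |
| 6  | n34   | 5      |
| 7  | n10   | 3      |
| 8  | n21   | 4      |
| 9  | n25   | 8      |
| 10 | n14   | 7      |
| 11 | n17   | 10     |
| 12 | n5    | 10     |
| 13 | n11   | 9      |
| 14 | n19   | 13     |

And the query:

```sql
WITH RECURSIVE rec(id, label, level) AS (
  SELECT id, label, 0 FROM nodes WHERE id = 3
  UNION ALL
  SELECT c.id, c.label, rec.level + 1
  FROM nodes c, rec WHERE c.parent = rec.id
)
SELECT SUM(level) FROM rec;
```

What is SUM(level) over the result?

Base: id=3 (n4) at level 0.
Iteration 1: rows with parent in {3} -> n30 (id 4, level 1), n10 (id 7, level 1).
Iteration 2: rows with parent in {4,7} -> n18 (id 5, level 2), n21 (id 8, level 2), n14 (id 10, level 2).
Iteration 3: rows with parent in {5,8,10} -> n34 (id 6, level 3), n25 (id 9, level 3), n17 (id 11, level 3), n5 (id 12, level 3).
Iteration 4: rows with parent in {6,9,11,12} -> n11 (id 13, level 4).
Iteration 5: rows with parent in {13} -> n19 (id 14, level 5).
Iteration 6: no rows with parent in {14}; recursion stops.
SUM(level) = 0 + 1 + 1 + 2 + 2 + 2 + 3 + 3 + 3 + 3 + 4 + 5 = 29.

29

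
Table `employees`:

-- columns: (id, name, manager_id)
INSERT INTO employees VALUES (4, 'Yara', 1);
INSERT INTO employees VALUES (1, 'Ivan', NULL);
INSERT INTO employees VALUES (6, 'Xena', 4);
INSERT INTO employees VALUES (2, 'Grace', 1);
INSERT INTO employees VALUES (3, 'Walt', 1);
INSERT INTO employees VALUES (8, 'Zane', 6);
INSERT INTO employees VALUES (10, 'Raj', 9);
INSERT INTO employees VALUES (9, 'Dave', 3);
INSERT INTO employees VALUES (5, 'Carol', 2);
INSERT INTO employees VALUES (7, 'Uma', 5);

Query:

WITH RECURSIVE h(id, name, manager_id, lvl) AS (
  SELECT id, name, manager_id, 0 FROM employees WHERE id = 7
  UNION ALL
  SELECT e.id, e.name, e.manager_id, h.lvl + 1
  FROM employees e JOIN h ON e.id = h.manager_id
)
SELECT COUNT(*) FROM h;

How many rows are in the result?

Base: id=7 (Uma), manager_id=5, lvl 0.
Iteration 1: join on id=5 -> Carol (id 5, manager_id=2, lvl 1).
Iteration 2: join on id=2 -> Grace (id 2, manager_id=1, lvl 2).
Iteration 3: join on id=1 -> Ivan (id 1, manager_id=NULL, lvl 3).
Iteration 4: manager_id is NULL; no match; recursion stops.
Total rows emitted: 4.

4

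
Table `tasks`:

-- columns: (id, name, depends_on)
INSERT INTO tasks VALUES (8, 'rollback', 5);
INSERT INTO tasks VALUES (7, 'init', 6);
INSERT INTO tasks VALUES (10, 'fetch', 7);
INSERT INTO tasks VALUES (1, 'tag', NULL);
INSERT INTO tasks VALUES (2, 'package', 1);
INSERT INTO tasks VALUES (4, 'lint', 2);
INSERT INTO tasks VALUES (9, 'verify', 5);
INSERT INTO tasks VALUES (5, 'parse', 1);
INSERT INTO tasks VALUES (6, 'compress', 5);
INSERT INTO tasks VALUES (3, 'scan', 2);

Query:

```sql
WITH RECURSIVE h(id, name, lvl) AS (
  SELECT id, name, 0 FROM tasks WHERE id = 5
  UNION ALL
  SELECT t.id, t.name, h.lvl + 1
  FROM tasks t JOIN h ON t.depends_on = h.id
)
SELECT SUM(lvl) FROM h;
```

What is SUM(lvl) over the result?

8

Base: id=5 (parse) at lvl 0.
Iteration 1: rows with depends_on in {5} -> compress (id 6, lvl 1), rollback (id 8, lvl 1), verify (id 9, lvl 1).
Iteration 2: rows with depends_on in {6,8,9} -> init (id 7, lvl 2).
Iteration 3: rows with depends_on in {7} -> fetch (id 10, lvl 3).
Iteration 4: no rows with depends_on in {10}; recursion stops.
SUM(lvl) = 0 + 1 + 1 + 1 + 2 + 3 = 8.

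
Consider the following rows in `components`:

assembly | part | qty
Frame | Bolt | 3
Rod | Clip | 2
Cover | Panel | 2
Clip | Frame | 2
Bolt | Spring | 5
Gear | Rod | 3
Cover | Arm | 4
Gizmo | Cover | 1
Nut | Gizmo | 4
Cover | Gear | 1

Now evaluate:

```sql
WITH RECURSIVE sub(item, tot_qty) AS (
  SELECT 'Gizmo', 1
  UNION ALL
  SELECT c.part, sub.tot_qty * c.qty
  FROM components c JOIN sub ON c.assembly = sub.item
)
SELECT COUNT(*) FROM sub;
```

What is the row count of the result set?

10

Base: (Gizmo, tot_qty=1).
Iteration 1: components of {Gizmo} -> Cover = 1*1 = 1.
Iteration 2: components of {Cover} -> Arm = 1*4 = 4, Gear = 1*1 = 1, Panel = 1*2 = 2.
Iteration 3: components of {Arm,Gear,Panel} -> Rod = 1*3 = 3.
Iteration 4: components of {Rod} -> Clip = 3*2 = 6.
Iteration 5: components of {Clip} -> Frame = 6*2 = 12.
Iteration 6: components of {Frame} -> Bolt = 12*3 = 36.
Iteration 7: components of {Bolt} -> Spring = 36*5 = 180.
Iteration 8: no further components; recursion stops.
Total rows emitted: 10.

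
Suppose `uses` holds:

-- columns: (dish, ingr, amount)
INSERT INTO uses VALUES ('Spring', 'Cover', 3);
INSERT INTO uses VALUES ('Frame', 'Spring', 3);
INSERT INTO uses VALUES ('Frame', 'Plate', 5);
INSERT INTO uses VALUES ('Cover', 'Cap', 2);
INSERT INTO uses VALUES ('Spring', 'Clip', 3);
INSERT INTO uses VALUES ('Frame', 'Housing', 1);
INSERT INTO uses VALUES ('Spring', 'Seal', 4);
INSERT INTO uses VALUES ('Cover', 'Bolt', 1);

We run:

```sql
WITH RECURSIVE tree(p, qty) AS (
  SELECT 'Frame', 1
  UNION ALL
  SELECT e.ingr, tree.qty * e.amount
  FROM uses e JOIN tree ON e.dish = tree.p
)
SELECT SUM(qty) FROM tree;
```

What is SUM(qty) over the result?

67

Base: (Frame, qty=1).
Iteration 1: components of {Frame} -> Housing = 1*1 = 1, Plate = 1*5 = 5, Spring = 1*3 = 3.
Iteration 2: components of {Housing,Plate,Spring} -> Clip = 3*3 = 9, Cover = 3*3 = 9, Seal = 3*4 = 12.
Iteration 3: components of {Clip,Cover,Seal} -> Bolt = 9*1 = 9, Cap = 9*2 = 18.
Iteration 4: no further components; recursion stops.
SUM(qty) = 1 + 5 + 3 + 1 + 9 + 12 + 9 + 18 + 9 = 67.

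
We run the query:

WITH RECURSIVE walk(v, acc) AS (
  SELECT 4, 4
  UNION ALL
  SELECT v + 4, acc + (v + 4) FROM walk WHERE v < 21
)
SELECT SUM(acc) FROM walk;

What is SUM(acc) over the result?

224

Base: v=4, acc=4.
Iteration 1: 4 < 21 holds -> v = 4 + 4 = 8, acc = 4 + 8 = 12.
Iteration 2: 8 < 21 holds -> v = 8 + 4 = 12, acc = 12 + 12 = 24.
Iteration 3: 12 < 21 holds -> v = 12 + 4 = 16, acc = 24 + 16 = 40.
Iteration 4: 16 < 21 holds -> v = 16 + 4 = 20, acc = 40 + 20 = 60.
Iteration 5: 20 < 21 holds -> v = 20 + 4 = 24, acc = 60 + 24 = 84.
Iteration 6: 24 < 21 fails; recursion stops.
SUM(acc) = 4 + 12 + 24 + 40 + 60 + 84 = 224.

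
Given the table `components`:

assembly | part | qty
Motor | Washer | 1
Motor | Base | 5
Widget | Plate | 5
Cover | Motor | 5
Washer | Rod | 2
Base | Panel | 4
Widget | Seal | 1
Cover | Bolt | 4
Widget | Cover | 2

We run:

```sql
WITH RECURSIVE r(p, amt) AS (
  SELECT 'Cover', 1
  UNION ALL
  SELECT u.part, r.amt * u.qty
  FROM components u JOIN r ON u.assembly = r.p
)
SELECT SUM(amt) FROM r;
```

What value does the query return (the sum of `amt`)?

Base: (Cover, amt=1).
Iteration 1: components of {Cover} -> Bolt = 1*4 = 4, Motor = 1*5 = 5.
Iteration 2: components of {Bolt,Motor} -> Base = 5*5 = 25, Washer = 5*1 = 5.
Iteration 3: components of {Base,Washer} -> Panel = 25*4 = 100, Rod = 5*2 = 10.
Iteration 4: no further components; recursion stops.
SUM(amt) = 1 + 5 + 4 + 5 + 25 + 10 + 100 = 150.

150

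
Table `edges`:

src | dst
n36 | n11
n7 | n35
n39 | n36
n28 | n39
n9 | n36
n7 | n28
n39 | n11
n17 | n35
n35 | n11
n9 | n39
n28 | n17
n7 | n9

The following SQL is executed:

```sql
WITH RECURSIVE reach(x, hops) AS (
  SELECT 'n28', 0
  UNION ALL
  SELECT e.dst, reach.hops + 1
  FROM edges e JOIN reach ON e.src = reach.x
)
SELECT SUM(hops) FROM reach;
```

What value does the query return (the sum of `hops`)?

Base: (n28, hops=0).
Iteration 1: edges from {n28} -> (n17, hops=1), (n39, hops=1).
Iteration 2: edges from {n17,n39} -> (n11, hops=2), (n35, hops=2), (n36, hops=2).
Iteration 3: edges from {n11,n35,n36} -> (n11, hops=3) x2. [UNION ALL keeps all 2 new rows, including repeats]
Iteration 4: no outgoing edges from {n11}; recursion stops.
SUM(hops) = 0 + 1 + 1 + 2 + 2 + 2 + 3 + 3 = 14.

14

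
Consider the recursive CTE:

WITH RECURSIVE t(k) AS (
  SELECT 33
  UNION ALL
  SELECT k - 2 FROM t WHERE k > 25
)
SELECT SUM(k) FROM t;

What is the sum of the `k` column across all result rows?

145

Base: k=33.
Iteration 1: 33 > 25 holds -> k = 33 - 2 = 31.
Iteration 2: 31 > 25 holds -> k = 31 - 2 = 29.
Iteration 3: 29 > 25 holds -> k = 29 - 2 = 27.
Iteration 4: 27 > 25 holds -> k = 27 - 2 = 25.
Iteration 5: 25 > 25 fails; recursion stops.
SUM(k) = 33 + 31 + 29 + 27 + 25 = 145.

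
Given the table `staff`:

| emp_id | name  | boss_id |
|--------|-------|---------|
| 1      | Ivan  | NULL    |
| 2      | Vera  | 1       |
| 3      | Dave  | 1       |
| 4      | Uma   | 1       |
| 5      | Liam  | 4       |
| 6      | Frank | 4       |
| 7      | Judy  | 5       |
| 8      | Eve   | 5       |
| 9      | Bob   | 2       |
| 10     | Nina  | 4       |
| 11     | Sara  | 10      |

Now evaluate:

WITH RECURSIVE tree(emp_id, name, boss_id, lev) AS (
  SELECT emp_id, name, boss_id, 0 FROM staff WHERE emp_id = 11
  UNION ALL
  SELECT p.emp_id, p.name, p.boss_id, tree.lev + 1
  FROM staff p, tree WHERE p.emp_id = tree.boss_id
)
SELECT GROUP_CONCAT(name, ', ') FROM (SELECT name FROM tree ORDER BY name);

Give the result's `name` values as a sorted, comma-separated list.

Ivan, Nina, Sara, Uma

Base: emp_id=11 (Sara), boss_id=10, lev 0.
Iteration 1: join on emp_id=10 -> Nina (id 10, boss_id=4, lev 1).
Iteration 2: join on emp_id=4 -> Uma (id 4, boss_id=1, lev 2).
Iteration 3: join on emp_id=1 -> Ivan (id 1, boss_id=NULL, lev 3).
Iteration 4: boss_id is NULL; no match; recursion stops.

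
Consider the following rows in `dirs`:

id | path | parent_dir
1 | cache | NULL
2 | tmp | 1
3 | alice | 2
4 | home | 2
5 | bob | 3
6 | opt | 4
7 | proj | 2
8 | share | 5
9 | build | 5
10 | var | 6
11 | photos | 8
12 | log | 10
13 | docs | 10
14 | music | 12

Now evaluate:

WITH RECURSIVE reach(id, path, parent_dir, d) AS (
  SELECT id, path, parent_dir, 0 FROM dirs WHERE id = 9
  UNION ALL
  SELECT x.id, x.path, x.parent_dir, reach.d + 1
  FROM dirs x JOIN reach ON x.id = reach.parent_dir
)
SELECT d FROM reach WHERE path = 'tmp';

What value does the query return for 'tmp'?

Base: id=9 (build), parent_dir=5, d 0.
Iteration 1: join on id=5 -> bob (id 5, parent_dir=3, d 1).
Iteration 2: join on id=3 -> alice (id 3, parent_dir=2, d 2).
Iteration 3: join on id=2 -> tmp (id 2, parent_dir=1, d 3).
Iteration 4: join on id=1 -> cache (id 1, parent_dir=NULL, d 4).
Iteration 5: parent_dir is NULL; no match; recursion stops.

3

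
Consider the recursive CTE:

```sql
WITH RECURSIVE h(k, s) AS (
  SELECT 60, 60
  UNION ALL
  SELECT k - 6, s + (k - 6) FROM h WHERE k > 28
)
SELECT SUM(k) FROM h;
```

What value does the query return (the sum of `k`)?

294

Base: k=60, s=60.
Iteration 1: 60 > 28 holds -> k = 60 - 6 = 54, s = 60 + 54 = 114.
Iteration 2: 54 > 28 holds -> k = 54 - 6 = 48, s = 114 + 48 = 162.
Iteration 3: 48 > 28 holds -> k = 48 - 6 = 42, s = 162 + 42 = 204.
Iteration 4: 42 > 28 holds -> k = 42 - 6 = 36, s = 204 + 36 = 240.
Iteration 5: 36 > 28 holds -> k = 36 - 6 = 30, s = 240 + 30 = 270.
Iteration 6: 30 > 28 holds -> k = 30 - 6 = 24, s = 270 + 24 = 294.
Iteration 7: 24 > 28 fails; recursion stops.
SUM(k) = 60 + 54 + 48 + 42 + 36 + 30 + 24 = 294.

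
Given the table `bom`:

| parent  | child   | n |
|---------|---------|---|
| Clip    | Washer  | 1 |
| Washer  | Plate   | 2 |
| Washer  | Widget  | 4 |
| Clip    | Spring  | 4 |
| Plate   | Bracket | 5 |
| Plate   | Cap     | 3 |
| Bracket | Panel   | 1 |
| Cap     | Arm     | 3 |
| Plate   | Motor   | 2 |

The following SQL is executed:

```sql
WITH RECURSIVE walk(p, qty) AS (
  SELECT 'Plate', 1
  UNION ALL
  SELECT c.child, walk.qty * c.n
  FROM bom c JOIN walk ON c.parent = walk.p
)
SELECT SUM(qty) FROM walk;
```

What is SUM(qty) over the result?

Base: (Plate, qty=1).
Iteration 1: components of {Plate} -> Bracket = 1*5 = 5, Cap = 1*3 = 3, Motor = 1*2 = 2.
Iteration 2: components of {Bracket,Cap,Motor} -> Arm = 3*3 = 9, Panel = 5*1 = 5.
Iteration 3: no further components; recursion stops.
SUM(qty) = 1 + 5 + 3 + 2 + 5 + 9 = 25.

25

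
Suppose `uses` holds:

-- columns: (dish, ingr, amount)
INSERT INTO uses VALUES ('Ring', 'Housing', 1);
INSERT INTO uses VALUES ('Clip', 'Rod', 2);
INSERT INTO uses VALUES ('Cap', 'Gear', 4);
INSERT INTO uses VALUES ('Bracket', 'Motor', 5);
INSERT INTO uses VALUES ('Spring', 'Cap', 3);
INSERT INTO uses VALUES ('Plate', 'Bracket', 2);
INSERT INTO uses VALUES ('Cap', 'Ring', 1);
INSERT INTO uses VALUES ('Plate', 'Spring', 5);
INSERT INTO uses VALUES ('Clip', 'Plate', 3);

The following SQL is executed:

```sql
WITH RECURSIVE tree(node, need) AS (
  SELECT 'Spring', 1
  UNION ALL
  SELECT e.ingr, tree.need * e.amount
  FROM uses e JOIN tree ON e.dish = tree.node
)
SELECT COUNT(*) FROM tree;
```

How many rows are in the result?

5

Base: (Spring, need=1).
Iteration 1: components of {Spring} -> Cap = 1*3 = 3.
Iteration 2: components of {Cap} -> Gear = 3*4 = 12, Ring = 3*1 = 3.
Iteration 3: components of {Gear,Ring} -> Housing = 3*1 = 3.
Iteration 4: no further components; recursion stops.
Total rows emitted: 5.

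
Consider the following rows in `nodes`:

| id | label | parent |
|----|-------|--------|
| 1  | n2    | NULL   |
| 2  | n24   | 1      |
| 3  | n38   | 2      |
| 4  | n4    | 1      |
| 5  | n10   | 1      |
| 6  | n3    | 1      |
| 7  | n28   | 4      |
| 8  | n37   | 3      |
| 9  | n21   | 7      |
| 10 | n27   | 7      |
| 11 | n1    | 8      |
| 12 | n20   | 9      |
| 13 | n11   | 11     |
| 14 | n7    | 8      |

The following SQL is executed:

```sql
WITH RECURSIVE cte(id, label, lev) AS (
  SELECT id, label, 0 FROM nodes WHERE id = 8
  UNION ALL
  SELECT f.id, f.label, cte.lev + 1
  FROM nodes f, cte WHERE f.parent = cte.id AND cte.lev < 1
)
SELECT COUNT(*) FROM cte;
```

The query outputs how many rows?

3

Base: id=8 (n37) at lev 0.
Iteration 1: rows with parent in {8} -> n1 (id 11, lev 1), n7 (id 14, lev 1).
Iteration 2: lev < 1 fails for all current rows; recursion stops.
Total rows emitted: 3.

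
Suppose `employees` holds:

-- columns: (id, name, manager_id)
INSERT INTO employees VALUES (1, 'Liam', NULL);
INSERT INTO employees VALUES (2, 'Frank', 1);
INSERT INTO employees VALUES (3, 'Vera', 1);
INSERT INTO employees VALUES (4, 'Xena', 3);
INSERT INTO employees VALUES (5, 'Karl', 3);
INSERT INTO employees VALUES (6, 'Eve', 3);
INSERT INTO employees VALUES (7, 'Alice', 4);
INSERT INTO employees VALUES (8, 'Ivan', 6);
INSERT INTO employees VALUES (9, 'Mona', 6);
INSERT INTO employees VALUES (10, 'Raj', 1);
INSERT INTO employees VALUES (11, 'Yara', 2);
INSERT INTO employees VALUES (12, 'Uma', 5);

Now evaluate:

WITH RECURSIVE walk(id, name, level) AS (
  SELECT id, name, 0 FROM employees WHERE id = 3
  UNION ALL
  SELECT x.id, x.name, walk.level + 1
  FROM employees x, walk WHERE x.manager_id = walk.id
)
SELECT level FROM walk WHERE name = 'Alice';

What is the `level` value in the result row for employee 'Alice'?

Base: id=3 (Vera) at level 0.
Iteration 1: rows with manager_id in {3} -> Xena (id 4, level 1), Karl (id 5, level 1), Eve (id 6, level 1).
Iteration 2: rows with manager_id in {4,5,6} -> Alice (id 7, level 2), Ivan (id 8, level 2), Mona (id 9, level 2), Uma (id 12, level 2).
Iteration 3: no rows with manager_id in {7,8,9,12}; recursion stops.

2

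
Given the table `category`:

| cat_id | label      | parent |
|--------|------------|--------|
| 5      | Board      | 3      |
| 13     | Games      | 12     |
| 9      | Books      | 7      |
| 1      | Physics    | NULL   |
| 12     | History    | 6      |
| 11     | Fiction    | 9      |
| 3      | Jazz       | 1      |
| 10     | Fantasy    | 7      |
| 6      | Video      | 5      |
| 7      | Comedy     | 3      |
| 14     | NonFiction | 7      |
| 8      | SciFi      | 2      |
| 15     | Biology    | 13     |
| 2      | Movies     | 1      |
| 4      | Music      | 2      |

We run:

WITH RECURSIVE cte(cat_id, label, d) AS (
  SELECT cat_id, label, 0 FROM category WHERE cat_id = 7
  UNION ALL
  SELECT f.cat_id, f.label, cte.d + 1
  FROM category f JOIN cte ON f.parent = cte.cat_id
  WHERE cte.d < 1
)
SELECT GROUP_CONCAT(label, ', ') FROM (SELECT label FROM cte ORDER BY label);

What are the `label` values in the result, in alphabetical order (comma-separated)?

Base: cat_id=7 (Comedy) at d 0.
Iteration 1: rows with parent in {7} -> Books (id 9, d 1), Fantasy (id 10, d 1), NonFiction (id 14, d 1).
Iteration 2: d < 1 fails for all current rows; recursion stops.

Books, Comedy, Fantasy, NonFiction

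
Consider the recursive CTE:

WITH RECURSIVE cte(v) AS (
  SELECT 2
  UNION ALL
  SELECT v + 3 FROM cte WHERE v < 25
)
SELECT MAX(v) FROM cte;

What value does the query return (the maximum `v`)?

Base: v=2.
Iteration 1: 2 < 25 holds -> v = 2 + 3 = 5.
Iteration 2: 5 < 25 holds -> v = 5 + 3 = 8.
Iteration 3: 8 < 25 holds -> v = 8 + 3 = 11.
Iteration 4: 11 < 25 holds -> v = 11 + 3 = 14.
Iteration 5: 14 < 25 holds -> v = 14 + 3 = 17.
Iteration 6: 17 < 25 holds -> v = 17 + 3 = 20.
Iteration 7: 20 < 25 holds -> v = 20 + 3 = 23.
Iteration 8: 23 < 25 holds -> v = 23 + 3 = 26.
Iteration 9: 26 < 25 fails; recursion stops.
v values: 2, 5, 8, 11, 14, 17, 20, 23, 26; the maximum is 26.

26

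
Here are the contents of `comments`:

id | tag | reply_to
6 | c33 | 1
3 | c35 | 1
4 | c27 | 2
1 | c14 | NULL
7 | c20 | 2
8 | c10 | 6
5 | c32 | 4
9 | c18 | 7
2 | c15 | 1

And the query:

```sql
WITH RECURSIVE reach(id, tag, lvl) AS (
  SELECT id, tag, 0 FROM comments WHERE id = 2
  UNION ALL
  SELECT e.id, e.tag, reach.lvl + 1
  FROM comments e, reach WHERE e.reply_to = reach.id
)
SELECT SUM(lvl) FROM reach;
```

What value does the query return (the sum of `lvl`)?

6

Base: id=2 (c15) at lvl 0.
Iteration 1: rows with reply_to in {2} -> c27 (id 4, lvl 1), c20 (id 7, lvl 1).
Iteration 2: rows with reply_to in {4,7} -> c32 (id 5, lvl 2), c18 (id 9, lvl 2).
Iteration 3: no rows with reply_to in {5,9}; recursion stops.
SUM(lvl) = 0 + 1 + 1 + 2 + 2 = 6.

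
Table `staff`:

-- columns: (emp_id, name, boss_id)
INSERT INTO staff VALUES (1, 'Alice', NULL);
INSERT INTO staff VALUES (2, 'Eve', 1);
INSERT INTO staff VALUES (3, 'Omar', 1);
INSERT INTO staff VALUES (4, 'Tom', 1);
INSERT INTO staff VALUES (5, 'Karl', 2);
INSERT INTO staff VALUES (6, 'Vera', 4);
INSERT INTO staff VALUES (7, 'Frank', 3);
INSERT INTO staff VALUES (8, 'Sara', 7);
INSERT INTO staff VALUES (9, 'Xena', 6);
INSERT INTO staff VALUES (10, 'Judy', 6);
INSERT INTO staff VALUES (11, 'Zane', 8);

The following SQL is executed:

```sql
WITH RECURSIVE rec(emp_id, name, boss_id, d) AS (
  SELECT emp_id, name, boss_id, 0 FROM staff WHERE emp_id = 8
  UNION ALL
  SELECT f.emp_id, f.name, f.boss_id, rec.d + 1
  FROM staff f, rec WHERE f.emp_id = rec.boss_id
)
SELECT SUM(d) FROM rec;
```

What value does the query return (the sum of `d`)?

6

Base: emp_id=8 (Sara), boss_id=7, d 0.
Iteration 1: join on emp_id=7 -> Frank (id 7, boss_id=3, d 1).
Iteration 2: join on emp_id=3 -> Omar (id 3, boss_id=1, d 2).
Iteration 3: join on emp_id=1 -> Alice (id 1, boss_id=NULL, d 3).
Iteration 4: boss_id is NULL; no match; recursion stops.
SUM(d) = 0 + 1 + 2 + 3 = 6.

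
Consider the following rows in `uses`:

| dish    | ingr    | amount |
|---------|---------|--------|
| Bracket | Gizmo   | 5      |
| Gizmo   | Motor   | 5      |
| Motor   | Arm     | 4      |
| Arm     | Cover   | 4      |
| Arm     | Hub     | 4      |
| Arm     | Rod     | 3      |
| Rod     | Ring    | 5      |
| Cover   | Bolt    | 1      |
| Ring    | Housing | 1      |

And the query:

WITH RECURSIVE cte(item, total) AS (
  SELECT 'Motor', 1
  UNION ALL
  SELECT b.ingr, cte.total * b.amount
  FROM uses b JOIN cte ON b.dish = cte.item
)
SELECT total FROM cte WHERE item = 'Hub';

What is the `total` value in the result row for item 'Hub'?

16

Base: (Motor, total=1).
Iteration 1: components of {Motor} -> Arm = 1*4 = 4.
Iteration 2: components of {Arm} -> Cover = 4*4 = 16, Hub = 4*4 = 16, Rod = 4*3 = 12.
Iteration 3: components of {Cover,Hub,Rod} -> Bolt = 16*1 = 16, Ring = 12*5 = 60.
Iteration 4: components of {Bolt,Ring} -> Housing = 60*1 = 60.
Iteration 5: no further components; recursion stops.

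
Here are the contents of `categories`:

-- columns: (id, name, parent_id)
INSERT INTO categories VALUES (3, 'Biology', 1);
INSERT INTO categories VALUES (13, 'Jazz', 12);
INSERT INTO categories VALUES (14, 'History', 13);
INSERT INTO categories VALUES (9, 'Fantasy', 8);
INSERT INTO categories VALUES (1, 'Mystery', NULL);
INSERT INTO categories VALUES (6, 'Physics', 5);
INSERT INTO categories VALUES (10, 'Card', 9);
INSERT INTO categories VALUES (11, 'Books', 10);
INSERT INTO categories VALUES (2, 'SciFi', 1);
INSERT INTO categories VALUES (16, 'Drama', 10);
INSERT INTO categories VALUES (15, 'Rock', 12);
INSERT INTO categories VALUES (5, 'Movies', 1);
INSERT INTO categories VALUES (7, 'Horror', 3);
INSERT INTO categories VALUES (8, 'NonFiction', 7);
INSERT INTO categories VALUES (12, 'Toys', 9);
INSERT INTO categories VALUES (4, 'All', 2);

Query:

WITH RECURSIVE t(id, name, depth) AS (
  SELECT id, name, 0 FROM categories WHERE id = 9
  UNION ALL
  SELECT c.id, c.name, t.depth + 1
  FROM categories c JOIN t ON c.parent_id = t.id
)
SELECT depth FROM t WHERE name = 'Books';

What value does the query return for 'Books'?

Base: id=9 (Fantasy) at depth 0.
Iteration 1: rows with parent_id in {9} -> Card (id 10, depth 1), Toys (id 12, depth 1).
Iteration 2: rows with parent_id in {10,12} -> Books (id 11, depth 2), Jazz (id 13, depth 2), Rock (id 15, depth 2), Drama (id 16, depth 2).
Iteration 3: rows with parent_id in {11,13,15,16} -> History (id 14, depth 3).
Iteration 4: no rows with parent_id in {14}; recursion stops.

2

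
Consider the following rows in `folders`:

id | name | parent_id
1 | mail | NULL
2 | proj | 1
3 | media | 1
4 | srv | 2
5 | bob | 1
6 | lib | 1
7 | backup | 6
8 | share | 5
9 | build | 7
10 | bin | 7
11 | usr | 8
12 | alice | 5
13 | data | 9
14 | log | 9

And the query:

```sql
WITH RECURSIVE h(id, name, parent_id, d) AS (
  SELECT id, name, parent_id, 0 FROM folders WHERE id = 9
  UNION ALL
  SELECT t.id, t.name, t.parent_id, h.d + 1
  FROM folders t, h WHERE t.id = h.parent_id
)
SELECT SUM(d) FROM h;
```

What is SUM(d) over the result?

6

Base: id=9 (build), parent_id=7, d 0.
Iteration 1: join on id=7 -> backup (id 7, parent_id=6, d 1).
Iteration 2: join on id=6 -> lib (id 6, parent_id=1, d 2).
Iteration 3: join on id=1 -> mail (id 1, parent_id=NULL, d 3).
Iteration 4: parent_id is NULL; no match; recursion stops.
SUM(d) = 0 + 1 + 2 + 3 = 6.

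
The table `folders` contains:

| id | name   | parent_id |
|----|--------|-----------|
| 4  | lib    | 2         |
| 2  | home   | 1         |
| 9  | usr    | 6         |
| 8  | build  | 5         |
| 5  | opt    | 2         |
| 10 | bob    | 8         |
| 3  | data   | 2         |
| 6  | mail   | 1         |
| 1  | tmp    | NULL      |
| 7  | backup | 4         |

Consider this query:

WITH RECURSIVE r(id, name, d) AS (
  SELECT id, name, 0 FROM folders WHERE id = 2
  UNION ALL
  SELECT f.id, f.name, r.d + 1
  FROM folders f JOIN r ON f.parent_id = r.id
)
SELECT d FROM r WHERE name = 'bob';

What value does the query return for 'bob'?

3

Base: id=2 (home) at d 0.
Iteration 1: rows with parent_id in {2} -> data (id 3, d 1), lib (id 4, d 1), opt (id 5, d 1).
Iteration 2: rows with parent_id in {3,4,5} -> backup (id 7, d 2), build (id 8, d 2).
Iteration 3: rows with parent_id in {7,8} -> bob (id 10, d 3).
Iteration 4: no rows with parent_id in {10}; recursion stops.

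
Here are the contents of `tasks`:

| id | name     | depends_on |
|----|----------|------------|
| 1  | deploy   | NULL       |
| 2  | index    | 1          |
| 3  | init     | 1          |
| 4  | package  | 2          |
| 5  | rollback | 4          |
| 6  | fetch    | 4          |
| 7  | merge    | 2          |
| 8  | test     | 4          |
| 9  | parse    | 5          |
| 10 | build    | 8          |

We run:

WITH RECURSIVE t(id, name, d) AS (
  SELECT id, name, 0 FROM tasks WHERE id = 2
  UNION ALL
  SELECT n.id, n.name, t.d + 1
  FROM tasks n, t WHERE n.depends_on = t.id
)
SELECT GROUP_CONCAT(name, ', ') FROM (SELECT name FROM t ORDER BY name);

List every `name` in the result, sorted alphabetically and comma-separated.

build, fetch, index, merge, package, parse, rollback, test

Base: id=2 (index) at d 0.
Iteration 1: rows with depends_on in {2} -> package (id 4, d 1), merge (id 7, d 1).
Iteration 2: rows with depends_on in {4,7} -> rollback (id 5, d 2), fetch (id 6, d 2), test (id 8, d 2).
Iteration 3: rows with depends_on in {5,6,8} -> parse (id 9, d 3), build (id 10, d 3).
Iteration 4: no rows with depends_on in {9,10}; recursion stops.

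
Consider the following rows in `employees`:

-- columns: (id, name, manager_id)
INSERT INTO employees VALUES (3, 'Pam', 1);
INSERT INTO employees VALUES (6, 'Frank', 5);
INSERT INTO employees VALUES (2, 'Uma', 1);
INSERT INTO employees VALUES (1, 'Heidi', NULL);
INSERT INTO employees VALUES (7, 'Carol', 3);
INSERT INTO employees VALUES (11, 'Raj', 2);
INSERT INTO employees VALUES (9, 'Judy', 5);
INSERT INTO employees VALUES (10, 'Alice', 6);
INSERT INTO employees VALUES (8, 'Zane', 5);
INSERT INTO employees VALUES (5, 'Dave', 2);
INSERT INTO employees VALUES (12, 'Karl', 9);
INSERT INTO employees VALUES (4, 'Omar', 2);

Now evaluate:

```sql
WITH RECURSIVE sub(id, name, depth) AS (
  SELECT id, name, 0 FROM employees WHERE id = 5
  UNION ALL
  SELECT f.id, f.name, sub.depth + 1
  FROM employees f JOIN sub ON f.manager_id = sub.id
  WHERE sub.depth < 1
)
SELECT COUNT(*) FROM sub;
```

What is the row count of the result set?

Base: id=5 (Dave) at depth 0.
Iteration 1: rows with manager_id in {5} -> Frank (id 6, depth 1), Zane (id 8, depth 1), Judy (id 9, depth 1).
Iteration 2: depth < 1 fails for all current rows; recursion stops.
Total rows emitted: 4.

4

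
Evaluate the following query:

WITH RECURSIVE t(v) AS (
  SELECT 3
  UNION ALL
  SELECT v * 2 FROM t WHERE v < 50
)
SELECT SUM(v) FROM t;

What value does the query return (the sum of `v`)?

Base: v=3.
Iteration 1: 3 < 50 holds -> v = 3 * 2 = 6.
Iteration 2: 6 < 50 holds -> v = 6 * 2 = 12.
Iteration 3: 12 < 50 holds -> v = 12 * 2 = 24.
Iteration 4: 24 < 50 holds -> v = 24 * 2 = 48.
Iteration 5: 48 < 50 holds -> v = 48 * 2 = 96.
Iteration 6: 96 < 50 fails; recursion stops.
SUM(v) = 3 + 6 + 12 + 24 + 48 + 96 = 189.

189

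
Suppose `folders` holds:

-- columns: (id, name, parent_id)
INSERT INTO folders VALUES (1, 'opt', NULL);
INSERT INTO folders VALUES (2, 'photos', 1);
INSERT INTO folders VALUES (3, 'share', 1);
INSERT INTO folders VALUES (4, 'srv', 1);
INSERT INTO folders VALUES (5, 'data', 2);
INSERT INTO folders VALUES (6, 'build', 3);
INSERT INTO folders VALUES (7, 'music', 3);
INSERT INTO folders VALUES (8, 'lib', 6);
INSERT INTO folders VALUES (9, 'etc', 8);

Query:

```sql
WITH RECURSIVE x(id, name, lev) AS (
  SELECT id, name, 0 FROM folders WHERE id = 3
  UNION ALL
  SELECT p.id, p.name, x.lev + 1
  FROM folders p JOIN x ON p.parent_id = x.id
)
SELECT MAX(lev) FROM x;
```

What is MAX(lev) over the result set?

Base: id=3 (share) at lev 0.
Iteration 1: rows with parent_id in {3} -> build (id 6, lev 1), music (id 7, lev 1).
Iteration 2: rows with parent_id in {6,7} -> lib (id 8, lev 2).
Iteration 3: rows with parent_id in {8} -> etc (id 9, lev 3).
Iteration 4: no rows with parent_id in {9}; recursion stops.
lev values: 0, 1, 1, 2, 3; the maximum is 3.

3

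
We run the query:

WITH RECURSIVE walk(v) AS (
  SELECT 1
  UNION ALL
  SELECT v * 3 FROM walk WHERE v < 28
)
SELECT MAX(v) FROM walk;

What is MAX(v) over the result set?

81

Base: v=1.
Iteration 1: 1 < 28 holds -> v = 1 * 3 = 3.
Iteration 2: 3 < 28 holds -> v = 3 * 3 = 9.
Iteration 3: 9 < 28 holds -> v = 9 * 3 = 27.
Iteration 4: 27 < 28 holds -> v = 27 * 3 = 81.
Iteration 5: 81 < 28 fails; recursion stops.
v values: 1, 3, 9, 27, 81; the maximum is 81.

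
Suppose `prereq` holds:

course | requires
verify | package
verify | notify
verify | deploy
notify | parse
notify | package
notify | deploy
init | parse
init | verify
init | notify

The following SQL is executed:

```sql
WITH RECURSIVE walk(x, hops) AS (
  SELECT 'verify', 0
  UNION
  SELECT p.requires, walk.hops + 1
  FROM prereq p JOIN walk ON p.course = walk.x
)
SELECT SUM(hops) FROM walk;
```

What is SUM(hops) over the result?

9

Base: (verify, hops=0).
Iteration 1: edges from {verify} -> (deploy, hops=1), (notify, hops=1), (package, hops=1).
Iteration 2: edges from {deploy,notify,package} -> (deploy, hops=2), (package, hops=2), (parse, hops=2).
Iteration 3: no outgoing edges from {deploy,package,parse}; recursion stops.
SUM(hops) = 0 + 1 + 1 + 1 + 2 + 2 + 2 = 9.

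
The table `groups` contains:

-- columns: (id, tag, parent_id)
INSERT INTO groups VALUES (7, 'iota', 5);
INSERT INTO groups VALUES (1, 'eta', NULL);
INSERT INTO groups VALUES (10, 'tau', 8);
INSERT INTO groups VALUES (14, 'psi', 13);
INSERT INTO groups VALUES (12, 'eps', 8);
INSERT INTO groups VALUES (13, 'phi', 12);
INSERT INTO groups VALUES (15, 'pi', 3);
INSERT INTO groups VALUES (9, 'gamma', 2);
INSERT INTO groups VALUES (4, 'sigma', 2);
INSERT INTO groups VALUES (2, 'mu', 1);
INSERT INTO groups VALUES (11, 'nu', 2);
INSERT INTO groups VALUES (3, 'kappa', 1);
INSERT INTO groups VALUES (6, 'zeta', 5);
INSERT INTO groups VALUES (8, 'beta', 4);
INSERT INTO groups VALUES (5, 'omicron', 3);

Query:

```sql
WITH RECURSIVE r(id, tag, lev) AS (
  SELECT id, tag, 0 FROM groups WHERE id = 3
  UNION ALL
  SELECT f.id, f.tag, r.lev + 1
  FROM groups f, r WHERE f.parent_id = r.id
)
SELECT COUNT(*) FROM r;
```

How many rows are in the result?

Base: id=3 (kappa) at lev 0.
Iteration 1: rows with parent_id in {3} -> omicron (id 5, lev 1), pi (id 15, lev 1).
Iteration 2: rows with parent_id in {5,15} -> zeta (id 6, lev 2), iota (id 7, lev 2).
Iteration 3: no rows with parent_id in {6,7}; recursion stops.
Total rows emitted: 5.

5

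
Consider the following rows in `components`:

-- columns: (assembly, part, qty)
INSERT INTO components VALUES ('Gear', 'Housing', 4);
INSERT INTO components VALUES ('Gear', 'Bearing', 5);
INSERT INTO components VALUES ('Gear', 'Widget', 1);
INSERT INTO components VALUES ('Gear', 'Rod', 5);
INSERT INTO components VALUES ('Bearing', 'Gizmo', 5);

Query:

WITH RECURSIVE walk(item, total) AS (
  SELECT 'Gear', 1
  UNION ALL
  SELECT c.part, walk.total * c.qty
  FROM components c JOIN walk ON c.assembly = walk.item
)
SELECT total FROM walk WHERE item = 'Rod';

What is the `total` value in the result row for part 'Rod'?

5

Base: (Gear, total=1).
Iteration 1: components of {Gear} -> Bearing = 1*5 = 5, Housing = 1*4 = 4, Rod = 1*5 = 5, Widget = 1*1 = 1.
Iteration 2: components of {Bearing,Housing,Rod,Widget} -> Gizmo = 5*5 = 25.
Iteration 3: no further components; recursion stops.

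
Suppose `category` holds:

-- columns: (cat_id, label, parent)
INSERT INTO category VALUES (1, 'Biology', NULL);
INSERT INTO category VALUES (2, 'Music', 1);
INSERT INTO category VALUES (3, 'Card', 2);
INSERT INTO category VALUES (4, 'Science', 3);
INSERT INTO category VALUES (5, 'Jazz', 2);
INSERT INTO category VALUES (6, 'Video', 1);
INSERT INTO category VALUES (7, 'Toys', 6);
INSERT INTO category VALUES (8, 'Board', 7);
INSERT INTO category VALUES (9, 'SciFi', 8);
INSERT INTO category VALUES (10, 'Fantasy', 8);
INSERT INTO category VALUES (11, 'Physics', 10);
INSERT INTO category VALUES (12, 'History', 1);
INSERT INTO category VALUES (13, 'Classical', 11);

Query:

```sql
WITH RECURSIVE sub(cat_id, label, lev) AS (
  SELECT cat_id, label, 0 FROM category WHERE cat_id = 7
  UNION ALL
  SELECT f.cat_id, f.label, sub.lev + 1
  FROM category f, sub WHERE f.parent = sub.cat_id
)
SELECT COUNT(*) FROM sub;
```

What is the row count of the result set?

6

Base: cat_id=7 (Toys) at lev 0.
Iteration 1: rows with parent in {7} -> Board (id 8, lev 1).
Iteration 2: rows with parent in {8} -> SciFi (id 9, lev 2), Fantasy (id 10, lev 2).
Iteration 3: rows with parent in {9,10} -> Physics (id 11, lev 3).
Iteration 4: rows with parent in {11} -> Classical (id 13, lev 4).
Iteration 5: no rows with parent in {13}; recursion stops.
Total rows emitted: 6.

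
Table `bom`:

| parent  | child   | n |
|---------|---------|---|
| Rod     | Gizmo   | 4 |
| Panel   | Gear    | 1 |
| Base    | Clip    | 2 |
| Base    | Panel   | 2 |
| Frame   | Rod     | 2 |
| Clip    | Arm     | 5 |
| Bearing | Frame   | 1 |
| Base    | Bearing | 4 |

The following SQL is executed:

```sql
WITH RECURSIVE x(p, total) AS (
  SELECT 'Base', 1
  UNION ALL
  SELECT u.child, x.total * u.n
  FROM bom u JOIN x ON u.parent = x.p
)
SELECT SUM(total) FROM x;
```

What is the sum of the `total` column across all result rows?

Base: (Base, total=1).
Iteration 1: components of {Base} -> Bearing = 1*4 = 4, Clip = 1*2 = 2, Panel = 1*2 = 2.
Iteration 2: components of {Bearing,Clip,Panel} -> Arm = 2*5 = 10, Frame = 4*1 = 4, Gear = 2*1 = 2.
Iteration 3: components of {Arm,Frame,Gear} -> Rod = 4*2 = 8.
Iteration 4: components of {Rod} -> Gizmo = 8*4 = 32.
Iteration 5: no further components; recursion stops.
SUM(total) = 1 + 4 + 2 + 2 + 4 + 10 + 2 + 8 + 32 = 65.

65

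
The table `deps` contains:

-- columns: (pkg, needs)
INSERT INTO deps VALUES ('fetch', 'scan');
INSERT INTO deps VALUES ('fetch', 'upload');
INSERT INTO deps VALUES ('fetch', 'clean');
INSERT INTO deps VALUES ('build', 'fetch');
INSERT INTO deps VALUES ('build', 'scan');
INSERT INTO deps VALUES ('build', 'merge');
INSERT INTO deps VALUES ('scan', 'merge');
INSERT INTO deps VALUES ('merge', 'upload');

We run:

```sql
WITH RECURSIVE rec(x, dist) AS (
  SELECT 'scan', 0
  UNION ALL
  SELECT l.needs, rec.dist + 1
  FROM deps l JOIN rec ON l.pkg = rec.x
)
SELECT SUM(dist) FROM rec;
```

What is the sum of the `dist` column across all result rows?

Base: (scan, dist=0).
Iteration 1: edges from {scan} -> (merge, dist=1).
Iteration 2: edges from {merge} -> (upload, dist=2).
Iteration 3: no outgoing edges from {upload}; recursion stops.
SUM(dist) = 0 + 1 + 2 = 3.

3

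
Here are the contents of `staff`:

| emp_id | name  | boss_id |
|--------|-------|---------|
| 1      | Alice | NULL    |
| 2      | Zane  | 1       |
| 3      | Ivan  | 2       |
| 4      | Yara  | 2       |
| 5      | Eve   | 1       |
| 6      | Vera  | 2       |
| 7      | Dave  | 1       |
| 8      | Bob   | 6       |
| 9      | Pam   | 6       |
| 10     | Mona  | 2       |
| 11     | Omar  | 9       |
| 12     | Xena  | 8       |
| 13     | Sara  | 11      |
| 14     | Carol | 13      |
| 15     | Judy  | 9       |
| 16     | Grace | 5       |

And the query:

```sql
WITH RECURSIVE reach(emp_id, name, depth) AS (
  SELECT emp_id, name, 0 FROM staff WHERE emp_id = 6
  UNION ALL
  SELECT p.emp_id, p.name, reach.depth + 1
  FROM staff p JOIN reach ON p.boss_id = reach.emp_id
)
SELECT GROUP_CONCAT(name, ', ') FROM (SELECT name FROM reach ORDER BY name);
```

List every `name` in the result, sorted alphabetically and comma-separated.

Bob, Carol, Judy, Omar, Pam, Sara, Vera, Xena

Base: emp_id=6 (Vera) at depth 0.
Iteration 1: rows with boss_id in {6} -> Bob (id 8, depth 1), Pam (id 9, depth 1).
Iteration 2: rows with boss_id in {8,9} -> Omar (id 11, depth 2), Xena (id 12, depth 2), Judy (id 15, depth 2).
Iteration 3: rows with boss_id in {11,12,15} -> Sara (id 13, depth 3).
Iteration 4: rows with boss_id in {13} -> Carol (id 14, depth 4).
Iteration 5: no rows with boss_id in {14}; recursion stops.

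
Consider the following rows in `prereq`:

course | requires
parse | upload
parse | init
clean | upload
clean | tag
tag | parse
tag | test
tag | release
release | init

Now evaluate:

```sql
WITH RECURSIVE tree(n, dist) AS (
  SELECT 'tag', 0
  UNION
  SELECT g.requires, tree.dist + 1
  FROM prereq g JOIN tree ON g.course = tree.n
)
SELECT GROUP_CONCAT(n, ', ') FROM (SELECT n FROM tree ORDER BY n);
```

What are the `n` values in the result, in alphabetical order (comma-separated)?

init, parse, release, tag, test, upload

Base: (tag, dist=0).
Iteration 1: edges from {tag} -> (parse, dist=1), (release, dist=1), (test, dist=1).
Iteration 2: edges from {parse,release,test} -> (init, dist=2), (upload, dist=2). [UNION drops 1 duplicate row(s)]
Iteration 3: no outgoing edges from {init,upload}; recursion stops.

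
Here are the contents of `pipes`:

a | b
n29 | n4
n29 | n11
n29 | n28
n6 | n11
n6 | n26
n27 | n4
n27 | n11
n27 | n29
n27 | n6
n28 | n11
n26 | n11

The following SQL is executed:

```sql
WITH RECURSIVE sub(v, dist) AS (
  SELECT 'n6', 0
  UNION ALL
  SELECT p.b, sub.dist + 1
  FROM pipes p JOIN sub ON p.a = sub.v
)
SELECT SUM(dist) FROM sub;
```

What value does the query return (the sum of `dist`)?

Base: (n6, dist=0).
Iteration 1: edges from {n6} -> (n11, dist=1), (n26, dist=1).
Iteration 2: edges from {n11,n26} -> (n11, dist=2).
Iteration 3: no outgoing edges from {n11}; recursion stops.
SUM(dist) = 0 + 1 + 1 + 2 = 4.

4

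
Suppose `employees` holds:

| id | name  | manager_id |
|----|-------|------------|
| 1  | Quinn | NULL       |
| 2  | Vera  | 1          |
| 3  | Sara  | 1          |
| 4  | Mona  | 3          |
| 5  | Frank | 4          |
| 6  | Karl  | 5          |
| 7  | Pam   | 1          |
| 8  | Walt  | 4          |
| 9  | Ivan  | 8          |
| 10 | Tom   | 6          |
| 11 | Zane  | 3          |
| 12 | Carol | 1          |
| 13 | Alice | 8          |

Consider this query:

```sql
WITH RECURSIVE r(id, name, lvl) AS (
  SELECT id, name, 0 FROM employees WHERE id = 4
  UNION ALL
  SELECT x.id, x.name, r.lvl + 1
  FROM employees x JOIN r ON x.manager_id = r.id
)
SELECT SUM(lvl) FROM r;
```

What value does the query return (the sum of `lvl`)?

Base: id=4 (Mona) at lvl 0.
Iteration 1: rows with manager_id in {4} -> Frank (id 5, lvl 1), Walt (id 8, lvl 1).
Iteration 2: rows with manager_id in {5,8} -> Karl (id 6, lvl 2), Ivan (id 9, lvl 2), Alice (id 13, lvl 2).
Iteration 3: rows with manager_id in {6,9,13} -> Tom (id 10, lvl 3).
Iteration 4: no rows with manager_id in {10}; recursion stops.
SUM(lvl) = 0 + 1 + 1 + 2 + 2 + 2 + 3 = 11.

11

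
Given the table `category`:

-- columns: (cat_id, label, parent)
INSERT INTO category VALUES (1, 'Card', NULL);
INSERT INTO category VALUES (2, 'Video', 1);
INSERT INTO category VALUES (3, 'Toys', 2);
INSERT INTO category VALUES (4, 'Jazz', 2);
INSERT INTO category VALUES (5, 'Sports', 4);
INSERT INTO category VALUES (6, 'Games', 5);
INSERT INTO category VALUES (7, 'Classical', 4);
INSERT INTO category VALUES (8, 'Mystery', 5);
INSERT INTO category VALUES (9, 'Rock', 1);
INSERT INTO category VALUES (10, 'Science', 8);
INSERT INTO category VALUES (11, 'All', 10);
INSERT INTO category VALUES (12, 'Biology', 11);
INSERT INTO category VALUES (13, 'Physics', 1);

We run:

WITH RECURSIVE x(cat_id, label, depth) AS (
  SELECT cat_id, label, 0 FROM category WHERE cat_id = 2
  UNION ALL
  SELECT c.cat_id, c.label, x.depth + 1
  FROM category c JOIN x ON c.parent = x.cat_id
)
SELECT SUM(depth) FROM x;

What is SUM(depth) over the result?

Base: cat_id=2 (Video) at depth 0.
Iteration 1: rows with parent in {2} -> Toys (id 3, depth 1), Jazz (id 4, depth 1).
Iteration 2: rows with parent in {3,4} -> Sports (id 5, depth 2), Classical (id 7, depth 2).
Iteration 3: rows with parent in {5,7} -> Games (id 6, depth 3), Mystery (id 8, depth 3).
Iteration 4: rows with parent in {6,8} -> Science (id 10, depth 4).
Iteration 5: rows with parent in {10} -> All (id 11, depth 5).
Iteration 6: rows with parent in {11} -> Biology (id 12, depth 6).
Iteration 7: no rows with parent in {12}; recursion stops.
SUM(depth) = 0 + 1 + 1 + 2 + 2 + 3 + 3 + 4 + 5 + 6 = 27.

27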